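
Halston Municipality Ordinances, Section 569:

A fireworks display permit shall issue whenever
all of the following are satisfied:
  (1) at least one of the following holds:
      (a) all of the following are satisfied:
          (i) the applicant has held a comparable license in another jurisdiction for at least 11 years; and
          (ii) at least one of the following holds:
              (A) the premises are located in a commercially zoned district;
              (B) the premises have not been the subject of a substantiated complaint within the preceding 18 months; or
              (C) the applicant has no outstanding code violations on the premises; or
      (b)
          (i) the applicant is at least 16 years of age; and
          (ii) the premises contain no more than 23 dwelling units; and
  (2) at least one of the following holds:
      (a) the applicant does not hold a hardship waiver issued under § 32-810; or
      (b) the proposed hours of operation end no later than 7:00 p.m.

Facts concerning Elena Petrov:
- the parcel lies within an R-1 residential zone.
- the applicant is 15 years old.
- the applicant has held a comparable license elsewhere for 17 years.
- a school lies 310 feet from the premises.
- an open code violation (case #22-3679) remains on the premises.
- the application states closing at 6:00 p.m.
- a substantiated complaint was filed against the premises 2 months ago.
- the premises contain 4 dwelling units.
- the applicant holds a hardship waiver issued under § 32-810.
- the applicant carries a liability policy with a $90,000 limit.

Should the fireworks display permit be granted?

No — denied.

(i) prior license ≥ 11 yr — holds.
(A) commercially zoned — not met.
(B) no complaint in 18 mo. — fails.
(C) no code violations — not satisfied.
(ii) = F OR F OR F = false.
(a): T AND F → false.
(i) age ≥ 16 — fails.
(ii) ≤ 23 units — holds.
So (b) is not satisfied (F AND T).
(1) = F OR F = false.
(a) not (hardship waiver) — not satisfied.
(b) closes by 7 p.m. — holds.
(2): F OR T → true.
Overall = F AND T = false.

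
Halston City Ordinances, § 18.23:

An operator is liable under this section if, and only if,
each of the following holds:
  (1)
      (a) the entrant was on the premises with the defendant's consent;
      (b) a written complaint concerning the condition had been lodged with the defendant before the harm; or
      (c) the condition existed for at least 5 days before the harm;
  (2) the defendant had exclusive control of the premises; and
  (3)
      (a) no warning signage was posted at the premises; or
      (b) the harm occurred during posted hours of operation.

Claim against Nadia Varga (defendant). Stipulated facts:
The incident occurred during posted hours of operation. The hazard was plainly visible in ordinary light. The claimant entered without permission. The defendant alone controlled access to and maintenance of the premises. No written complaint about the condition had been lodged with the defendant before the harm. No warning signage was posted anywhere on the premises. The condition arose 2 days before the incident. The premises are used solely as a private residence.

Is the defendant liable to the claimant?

(a) consent to enter — fails.
(b) complaint lodged — not satisfied.
(c) condition ≥5 days old — fails.
(1): F OR F OR F → false.
(2) exclusive control — holds.
(a) no signage posted — satisfied.
(b) during posted hours — holds.
(3) = T OR T = true.
So Overall is not satisfied (F AND T AND T).

No — not liable.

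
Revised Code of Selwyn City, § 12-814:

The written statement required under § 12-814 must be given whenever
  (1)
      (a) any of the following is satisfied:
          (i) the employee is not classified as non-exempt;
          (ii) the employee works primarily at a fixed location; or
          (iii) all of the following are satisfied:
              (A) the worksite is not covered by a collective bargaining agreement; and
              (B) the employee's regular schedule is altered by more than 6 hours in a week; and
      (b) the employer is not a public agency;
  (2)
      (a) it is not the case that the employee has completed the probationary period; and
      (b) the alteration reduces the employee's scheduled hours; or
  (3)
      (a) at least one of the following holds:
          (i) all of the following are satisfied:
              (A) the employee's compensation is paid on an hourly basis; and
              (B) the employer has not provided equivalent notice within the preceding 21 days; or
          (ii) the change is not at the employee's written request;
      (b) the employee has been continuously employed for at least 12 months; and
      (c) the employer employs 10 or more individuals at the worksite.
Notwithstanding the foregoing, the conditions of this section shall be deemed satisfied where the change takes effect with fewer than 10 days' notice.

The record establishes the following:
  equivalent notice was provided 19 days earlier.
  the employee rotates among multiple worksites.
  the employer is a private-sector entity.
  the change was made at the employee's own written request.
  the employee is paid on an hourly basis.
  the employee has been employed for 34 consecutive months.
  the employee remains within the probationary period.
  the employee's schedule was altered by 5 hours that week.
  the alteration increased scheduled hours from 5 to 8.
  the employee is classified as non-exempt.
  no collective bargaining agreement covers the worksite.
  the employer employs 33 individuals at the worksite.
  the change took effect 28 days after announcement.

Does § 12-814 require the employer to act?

No — not required.

(i) not (non-exempt) — not met.
(ii) fixed location — not met.
(A) no CBA — satisfied.
(B) schedule shift > 6h — not satisfied.
So (iii) is not satisfied (T AND F).
So (a) is not satisfied (F OR F OR F).
(b) not (public agency) — holds.
(1): F AND T → false.
(a) not (past probation) — holds.
(b) hours reduced — fails.
So (2) is not satisfied (T AND F).
(A) hourly-paid — met.
(B) no recent notice — fails.
(i): T AND F → false.
(ii) not employee-requested — not satisfied.
So (a) is not satisfied (F OR F).
(b) tenure ≥ 12 mo. — met.
(c) ≥ 10 at site — satisfied.
(3) = F AND T AND T = false.
Overall = F OR F OR F = false.
Exception (< 10 days' notice) — not satisfied.
Result: main false OR exception false → false.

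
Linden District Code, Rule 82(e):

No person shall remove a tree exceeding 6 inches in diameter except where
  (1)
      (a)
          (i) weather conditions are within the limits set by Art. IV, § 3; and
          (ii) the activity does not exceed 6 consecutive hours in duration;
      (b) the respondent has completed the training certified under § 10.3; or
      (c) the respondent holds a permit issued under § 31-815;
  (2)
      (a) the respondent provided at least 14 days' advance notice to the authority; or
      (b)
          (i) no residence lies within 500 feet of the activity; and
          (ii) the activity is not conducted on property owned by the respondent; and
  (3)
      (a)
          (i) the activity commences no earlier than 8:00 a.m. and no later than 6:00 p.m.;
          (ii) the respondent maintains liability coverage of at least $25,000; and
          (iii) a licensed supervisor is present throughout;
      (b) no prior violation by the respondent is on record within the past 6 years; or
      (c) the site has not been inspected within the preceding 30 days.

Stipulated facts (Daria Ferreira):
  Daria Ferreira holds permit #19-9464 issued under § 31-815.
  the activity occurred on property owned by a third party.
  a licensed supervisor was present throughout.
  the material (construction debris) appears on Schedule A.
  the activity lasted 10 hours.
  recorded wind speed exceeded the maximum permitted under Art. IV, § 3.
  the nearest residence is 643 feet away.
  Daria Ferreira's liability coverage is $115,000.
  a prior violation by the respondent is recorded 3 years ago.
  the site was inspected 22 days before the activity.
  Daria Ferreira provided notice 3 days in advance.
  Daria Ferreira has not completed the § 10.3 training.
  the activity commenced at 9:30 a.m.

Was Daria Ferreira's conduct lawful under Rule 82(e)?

Yes — lawful.

(i) weather ok — not satisfied.
(ii) ≤ 6 hrs duration — not satisfied.
So (a) is not satisfied (F AND F).
(b) training certified — fails.
(c) holds permit — met.
So (1) is satisfied (F OR F OR T).
(a) ≥14 days' notice — not met.
(i) no residence in 500 ft — holds.
(ii) not (own property) — satisfied.
(b): T AND T → true.
(2): F OR T → true.
(i) start within hours — satisfied.
(ii) coverage ≥ $25,000 — satisfied.
(iii) supervisor present — satisfied.
(a): T AND T AND T → true.
(b) no prior violation — not met.
(c) not (site inspected) — fails.
So (3) is satisfied (T OR F OR F).
Overall: T AND T AND T → true.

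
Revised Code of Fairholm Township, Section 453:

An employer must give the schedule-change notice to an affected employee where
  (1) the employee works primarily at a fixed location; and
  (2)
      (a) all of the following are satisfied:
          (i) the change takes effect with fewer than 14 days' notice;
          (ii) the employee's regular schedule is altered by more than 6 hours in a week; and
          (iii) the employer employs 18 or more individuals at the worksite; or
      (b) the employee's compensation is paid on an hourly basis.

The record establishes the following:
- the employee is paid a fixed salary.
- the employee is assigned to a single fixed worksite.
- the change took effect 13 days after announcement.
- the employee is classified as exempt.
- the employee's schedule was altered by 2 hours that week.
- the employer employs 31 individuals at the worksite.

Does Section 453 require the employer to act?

No — not required.

(1) fixed location — satisfied.
(i) < 14 days' notice — satisfied.
(ii) schedule shift > 6h — not met.
(iii) ≥ 18 at site — satisfied.
So (a) is not satisfied (T AND F AND T).
(b) hourly-paid — not satisfied.
(2): F OR F → false.
Overall: T AND F → false.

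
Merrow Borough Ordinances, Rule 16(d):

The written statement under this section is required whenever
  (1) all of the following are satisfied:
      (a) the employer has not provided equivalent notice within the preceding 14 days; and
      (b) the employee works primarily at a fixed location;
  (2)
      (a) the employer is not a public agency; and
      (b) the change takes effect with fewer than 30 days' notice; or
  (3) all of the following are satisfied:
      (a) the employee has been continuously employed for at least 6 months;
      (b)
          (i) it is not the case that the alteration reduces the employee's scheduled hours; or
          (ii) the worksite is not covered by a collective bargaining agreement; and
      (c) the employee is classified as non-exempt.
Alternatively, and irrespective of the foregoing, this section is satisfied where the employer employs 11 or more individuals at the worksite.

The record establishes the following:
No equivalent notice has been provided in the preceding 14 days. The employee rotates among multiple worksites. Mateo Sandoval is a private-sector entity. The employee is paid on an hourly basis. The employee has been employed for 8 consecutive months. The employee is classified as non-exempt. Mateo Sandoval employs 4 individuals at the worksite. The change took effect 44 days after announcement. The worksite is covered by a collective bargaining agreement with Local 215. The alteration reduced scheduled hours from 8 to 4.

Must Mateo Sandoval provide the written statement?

(a) no recent notice — satisfied.
(b) fixed location — not met.
(1): T AND F → false.
(a) not (public agency) — holds.
(b) < 30 days' notice — not satisfied.
(2) = T AND F = false.
(a) tenure ≥ 6 mo. — holds.
(i) not (hours reduced) — not satisfied.
(ii) no CBA — fails.
(b) = F OR F = false.
(c) non-exempt — satisfied.
So (3) is not satisfied (T AND F AND T).
Overall: F OR F OR F → false.
Exception (≥ 11 at site) — not satisfied.
Result: main false OR exception false → false.

No — not required.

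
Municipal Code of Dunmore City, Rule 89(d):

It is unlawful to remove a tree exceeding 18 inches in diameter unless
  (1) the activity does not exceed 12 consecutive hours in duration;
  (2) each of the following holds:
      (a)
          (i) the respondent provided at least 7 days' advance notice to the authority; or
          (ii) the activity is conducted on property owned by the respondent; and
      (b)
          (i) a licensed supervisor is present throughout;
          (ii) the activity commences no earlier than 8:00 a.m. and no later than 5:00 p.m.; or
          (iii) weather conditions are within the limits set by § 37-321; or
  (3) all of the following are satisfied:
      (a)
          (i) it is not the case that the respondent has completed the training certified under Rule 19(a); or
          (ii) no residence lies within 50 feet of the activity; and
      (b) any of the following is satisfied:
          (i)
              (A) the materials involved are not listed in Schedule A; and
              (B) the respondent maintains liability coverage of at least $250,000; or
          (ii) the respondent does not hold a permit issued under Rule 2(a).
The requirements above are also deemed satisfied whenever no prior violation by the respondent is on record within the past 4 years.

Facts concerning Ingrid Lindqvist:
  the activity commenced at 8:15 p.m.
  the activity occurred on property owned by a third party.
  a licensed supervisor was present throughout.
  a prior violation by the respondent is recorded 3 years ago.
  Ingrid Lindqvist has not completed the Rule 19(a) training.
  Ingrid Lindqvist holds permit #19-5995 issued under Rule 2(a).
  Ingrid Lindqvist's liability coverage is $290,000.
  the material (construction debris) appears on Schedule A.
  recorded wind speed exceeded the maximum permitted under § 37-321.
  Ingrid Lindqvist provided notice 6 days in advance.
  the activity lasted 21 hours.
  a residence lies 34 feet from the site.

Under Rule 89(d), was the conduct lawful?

No — unlawful.

(1) ≤ 12 hrs duration — not met.
(i) ≥7 days' notice — not satisfied.
(ii) own property — not met.
(a): F OR F → false.
(i) supervisor present — holds.
(ii) start within hours — not met.
(iii) weather ok — not met.
(b): T OR F OR F → true.
(2) = F AND T = false.
(i) not (training certified) — satisfied.
(ii) no residence in 50 ft — not satisfied.
(a): T OR F → true.
(A) not (Schedule A material) — not met.
(B) coverage ≥ $250,000 — holds.
So (i) is not satisfied (F AND T).
(ii) not (holds permit) — not met.
(b) = F OR F = false.
(3): T AND F → false.
Overall: F OR F OR F → false.
Exception (no prior violation) — not satisfied.
Result: main false OR exception false → false.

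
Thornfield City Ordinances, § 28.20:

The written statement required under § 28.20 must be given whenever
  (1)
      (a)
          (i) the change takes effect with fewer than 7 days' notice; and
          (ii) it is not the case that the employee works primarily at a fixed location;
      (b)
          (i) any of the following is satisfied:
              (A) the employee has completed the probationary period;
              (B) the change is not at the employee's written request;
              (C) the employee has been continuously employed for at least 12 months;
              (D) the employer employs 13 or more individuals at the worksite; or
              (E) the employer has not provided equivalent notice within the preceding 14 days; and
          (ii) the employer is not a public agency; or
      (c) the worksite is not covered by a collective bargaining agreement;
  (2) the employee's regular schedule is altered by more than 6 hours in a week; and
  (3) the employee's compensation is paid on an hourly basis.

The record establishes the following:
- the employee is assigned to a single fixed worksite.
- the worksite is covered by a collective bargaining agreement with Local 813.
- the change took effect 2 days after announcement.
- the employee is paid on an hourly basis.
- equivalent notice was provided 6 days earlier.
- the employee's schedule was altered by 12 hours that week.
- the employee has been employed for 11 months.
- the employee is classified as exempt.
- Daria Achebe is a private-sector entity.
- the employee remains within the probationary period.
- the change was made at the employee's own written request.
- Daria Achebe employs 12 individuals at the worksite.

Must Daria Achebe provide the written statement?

(i) < 7 days' notice — satisfied.
(ii) not (fixed location) — not met.
(a): T AND F → false.
(A) past probation — fails.
(B) not employee-requested — not met.
(C) tenure ≥ 12 mo. — not satisfied.
(D) ≥ 13 at site — not met.
(E) no recent notice — fails.
(i) = F OR F OR F OR F OR F = false.
(ii) not (public agency) — holds.
(b): F AND T → false.
(c) no CBA — not met.
(1): F OR F OR F → false.
(2) schedule shift > 6h — met.
(3) hourly-paid — holds.
Overall = F AND T AND T = false.

No — not required.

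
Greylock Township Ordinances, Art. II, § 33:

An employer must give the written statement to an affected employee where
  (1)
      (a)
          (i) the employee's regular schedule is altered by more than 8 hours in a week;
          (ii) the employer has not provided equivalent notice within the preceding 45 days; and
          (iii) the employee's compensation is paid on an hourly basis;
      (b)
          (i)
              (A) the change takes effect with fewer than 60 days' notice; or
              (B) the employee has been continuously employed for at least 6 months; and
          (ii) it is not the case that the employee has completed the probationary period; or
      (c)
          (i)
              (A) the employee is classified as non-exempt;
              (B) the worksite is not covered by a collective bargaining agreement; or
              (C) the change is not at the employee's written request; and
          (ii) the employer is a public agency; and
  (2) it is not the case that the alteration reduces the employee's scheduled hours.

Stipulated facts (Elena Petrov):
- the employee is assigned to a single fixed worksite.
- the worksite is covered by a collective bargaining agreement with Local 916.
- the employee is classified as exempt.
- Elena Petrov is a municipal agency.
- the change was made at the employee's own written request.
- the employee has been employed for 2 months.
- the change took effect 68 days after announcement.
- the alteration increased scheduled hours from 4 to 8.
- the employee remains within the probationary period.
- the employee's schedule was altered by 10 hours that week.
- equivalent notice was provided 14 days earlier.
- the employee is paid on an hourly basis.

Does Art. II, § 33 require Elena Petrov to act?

No — not required.

(i) schedule shift > 8h — holds.
(ii) no recent notice — not met.
(iii) hourly-paid — satisfied.
So (a) is not satisfied (T AND F AND T).
(A) < 60 days' notice — not met.
(B) tenure ≥ 6 mo. — not met.
(i): F OR F → false.
(ii) not (past probation) — holds.
So (b) is not satisfied (F AND T).
(A) non-exempt — not satisfied.
(B) no CBA — not met.
(C) not employee-requested — not met.
So (i) is not satisfied (F OR F OR F).
(ii) public agency — met.
So (c) is not satisfied (F AND T).
(1) = F OR F OR F = false.
(2) not (hours reduced) — satisfied.
Overall = F AND T = false.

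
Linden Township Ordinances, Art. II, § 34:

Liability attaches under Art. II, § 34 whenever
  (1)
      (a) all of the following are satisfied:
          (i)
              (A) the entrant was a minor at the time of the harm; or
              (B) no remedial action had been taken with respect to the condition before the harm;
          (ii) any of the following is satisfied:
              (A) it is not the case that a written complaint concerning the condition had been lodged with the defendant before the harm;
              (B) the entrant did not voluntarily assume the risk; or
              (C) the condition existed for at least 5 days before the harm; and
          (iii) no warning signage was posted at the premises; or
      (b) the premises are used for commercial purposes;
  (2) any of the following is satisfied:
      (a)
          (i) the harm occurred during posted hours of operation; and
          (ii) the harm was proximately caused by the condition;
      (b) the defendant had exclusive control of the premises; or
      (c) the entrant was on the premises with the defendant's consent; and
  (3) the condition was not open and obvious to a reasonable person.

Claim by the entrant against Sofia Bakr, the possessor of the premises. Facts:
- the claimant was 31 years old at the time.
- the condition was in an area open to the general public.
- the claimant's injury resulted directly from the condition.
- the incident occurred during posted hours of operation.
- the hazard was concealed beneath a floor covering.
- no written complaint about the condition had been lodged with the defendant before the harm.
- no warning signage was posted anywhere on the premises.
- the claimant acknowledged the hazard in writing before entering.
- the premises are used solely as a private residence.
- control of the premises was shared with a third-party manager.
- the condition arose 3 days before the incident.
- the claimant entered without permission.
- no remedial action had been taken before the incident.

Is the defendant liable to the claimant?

Yes — liable.

(A) entrant a minor — not satisfied.
(B) no remedial action — satisfied.
So (i) is satisfied (F OR T).
(A) not (complaint lodged) — satisfied.
(B) no assumed risk — not met.
(C) condition ≥5 days old — fails.
(ii) = T OR F OR F = true.
(iii) no signage posted — holds.
(a) = T AND T AND T = true.
(b) commercial use — fails.
(1): T OR F → true.
(i) during posted hours — met.
(ii) proximate cause — met.
(a): T AND T → true.
(b) exclusive control — not met.
(c) consent to enter — fails.
So (2) is satisfied (T OR F OR F).
(3) not open/obvious — holds.
Overall = T AND T AND T = true.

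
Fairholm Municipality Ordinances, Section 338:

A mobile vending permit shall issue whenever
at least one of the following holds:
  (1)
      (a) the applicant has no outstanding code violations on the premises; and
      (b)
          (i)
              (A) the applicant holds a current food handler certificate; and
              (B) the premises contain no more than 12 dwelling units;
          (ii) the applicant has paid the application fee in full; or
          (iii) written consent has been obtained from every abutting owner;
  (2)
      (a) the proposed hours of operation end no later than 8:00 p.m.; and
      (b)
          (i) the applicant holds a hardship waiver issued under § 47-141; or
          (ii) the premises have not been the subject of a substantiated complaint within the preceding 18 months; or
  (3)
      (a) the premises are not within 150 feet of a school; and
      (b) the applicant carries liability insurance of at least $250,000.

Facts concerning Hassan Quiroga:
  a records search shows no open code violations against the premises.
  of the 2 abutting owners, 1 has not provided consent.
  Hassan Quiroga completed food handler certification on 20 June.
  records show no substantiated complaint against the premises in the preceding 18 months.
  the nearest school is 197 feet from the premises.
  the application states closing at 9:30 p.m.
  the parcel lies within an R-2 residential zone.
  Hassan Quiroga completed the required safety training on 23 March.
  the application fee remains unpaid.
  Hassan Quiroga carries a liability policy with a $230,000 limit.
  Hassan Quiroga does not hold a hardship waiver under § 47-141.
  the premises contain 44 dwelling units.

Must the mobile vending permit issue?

(a) no code violations — met.
(A) food handler cert. — holds.
(B) ≤ 12 units — fails.
(i): T AND F → false.
(ii) fee paid — fails.
(iii) all abutters consent — fails.
(b): F OR F OR F → false.
(1): T AND F → false.
(a) closes by 8 p.m. — not satisfied.
(i) hardship waiver — fails.
(ii) no complaint in 18 mo. — satisfied.
(b): F OR T → true.
(2) = F AND T = false.
(a) ≥150 ft from school — holds.
(b) insurance ≥ $250,000 — fails.
(3): T AND F → false.
Overall: F OR F OR F → false.

No — denied.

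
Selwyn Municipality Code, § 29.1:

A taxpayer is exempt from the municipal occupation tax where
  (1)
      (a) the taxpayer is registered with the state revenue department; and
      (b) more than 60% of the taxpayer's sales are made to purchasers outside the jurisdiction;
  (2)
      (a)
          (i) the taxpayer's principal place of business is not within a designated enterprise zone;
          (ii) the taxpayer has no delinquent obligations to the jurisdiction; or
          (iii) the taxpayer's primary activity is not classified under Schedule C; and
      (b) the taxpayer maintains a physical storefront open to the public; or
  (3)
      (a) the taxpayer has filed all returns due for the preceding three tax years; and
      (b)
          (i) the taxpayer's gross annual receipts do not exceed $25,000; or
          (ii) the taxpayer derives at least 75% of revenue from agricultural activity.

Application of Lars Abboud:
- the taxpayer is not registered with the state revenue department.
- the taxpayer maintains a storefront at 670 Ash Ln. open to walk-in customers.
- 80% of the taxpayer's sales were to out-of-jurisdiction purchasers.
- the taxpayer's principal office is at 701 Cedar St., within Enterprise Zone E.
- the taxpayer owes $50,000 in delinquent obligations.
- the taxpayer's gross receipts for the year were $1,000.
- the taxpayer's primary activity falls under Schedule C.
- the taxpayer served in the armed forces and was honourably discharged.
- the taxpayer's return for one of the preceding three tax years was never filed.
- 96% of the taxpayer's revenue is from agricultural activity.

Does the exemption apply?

No — not exempt.

(a) state-registered — not satisfied.
(b) >60% out-of-jur. sales — holds.
(1) = F AND T = false.
(i) not (in enterprise zone) — fails.
(ii) no delinquency — not met.
(iii) not (Schedule C activity) — not satisfied.
(a): F OR F OR F → false.
(b) has storefront — holds.
(2) = F AND T = false.
(a) returns current — not met.
(i) receipts ≤ $25,000 — met.
(ii) ≥75% agricultural — holds.
So (b) is satisfied (T OR T).
So (3) is not satisfied (F AND T).
So Overall is not satisfied (F OR F OR F).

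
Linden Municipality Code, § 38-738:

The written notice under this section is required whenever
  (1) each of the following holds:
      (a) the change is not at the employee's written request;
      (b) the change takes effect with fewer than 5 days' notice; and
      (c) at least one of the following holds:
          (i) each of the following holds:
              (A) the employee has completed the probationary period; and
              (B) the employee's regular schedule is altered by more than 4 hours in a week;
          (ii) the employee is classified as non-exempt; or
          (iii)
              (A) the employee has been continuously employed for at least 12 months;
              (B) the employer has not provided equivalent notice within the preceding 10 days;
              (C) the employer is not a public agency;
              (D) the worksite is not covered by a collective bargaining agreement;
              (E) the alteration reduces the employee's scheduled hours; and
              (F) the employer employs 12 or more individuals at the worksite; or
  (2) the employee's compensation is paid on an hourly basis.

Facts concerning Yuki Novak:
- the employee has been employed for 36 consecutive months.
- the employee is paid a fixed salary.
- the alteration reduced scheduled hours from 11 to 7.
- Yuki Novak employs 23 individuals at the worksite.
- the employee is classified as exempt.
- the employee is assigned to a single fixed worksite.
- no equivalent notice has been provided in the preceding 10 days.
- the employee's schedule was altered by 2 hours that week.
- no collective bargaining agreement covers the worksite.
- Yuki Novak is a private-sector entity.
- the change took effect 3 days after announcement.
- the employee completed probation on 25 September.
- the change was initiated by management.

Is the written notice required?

Yes — required.

(a) not employee-requested — holds.
(b) < 5 days' notice — met.
(A) past probation — satisfied.
(B) schedule shift > 4h — fails.
(i) = T AND F = false.
(ii) non-exempt — not satisfied.
(A) tenure ≥ 12 mo. — met.
(B) no recent notice — holds.
(C) not (public agency) — met.
(D) no CBA — met.
(E) hours reduced — met.
(F) ≥ 12 at site — holds.
(iii): T AND T AND T AND T AND T AND T → true.
(c): F OR F OR T → true.
(1) = T AND T AND T = true.
(2) hourly-paid — not satisfied.
So Overall is satisfied (T OR F).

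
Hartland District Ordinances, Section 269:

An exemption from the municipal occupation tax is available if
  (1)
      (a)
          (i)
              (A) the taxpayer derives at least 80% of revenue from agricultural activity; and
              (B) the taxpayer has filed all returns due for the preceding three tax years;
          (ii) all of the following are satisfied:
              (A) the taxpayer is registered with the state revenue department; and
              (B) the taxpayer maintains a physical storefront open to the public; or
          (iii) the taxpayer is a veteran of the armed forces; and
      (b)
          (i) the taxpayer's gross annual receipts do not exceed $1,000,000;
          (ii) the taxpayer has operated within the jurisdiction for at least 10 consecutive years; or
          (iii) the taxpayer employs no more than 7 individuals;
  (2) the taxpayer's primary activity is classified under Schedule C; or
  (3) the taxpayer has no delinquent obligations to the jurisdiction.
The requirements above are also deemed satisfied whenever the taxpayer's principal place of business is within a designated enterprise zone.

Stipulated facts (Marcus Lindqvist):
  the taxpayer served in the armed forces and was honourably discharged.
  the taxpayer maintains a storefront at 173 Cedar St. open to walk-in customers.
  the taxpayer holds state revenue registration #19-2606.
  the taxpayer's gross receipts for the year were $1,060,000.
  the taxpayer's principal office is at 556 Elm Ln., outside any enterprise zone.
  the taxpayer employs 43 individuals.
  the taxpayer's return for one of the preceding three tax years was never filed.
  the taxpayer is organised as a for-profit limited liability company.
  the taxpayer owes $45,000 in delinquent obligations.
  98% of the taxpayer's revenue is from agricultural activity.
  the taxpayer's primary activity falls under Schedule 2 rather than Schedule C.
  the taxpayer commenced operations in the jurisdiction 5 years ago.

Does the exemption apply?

(A) ≥80% agricultural — holds.
(B) returns current — not met.
So (i) is not satisfied (T AND F).
(A) state-registered — met.
(B) has storefront — holds.
(ii): T AND T → true.
(iii) veteran — met.
So (a) is satisfied (F OR T OR T).
(i) receipts ≤ $1,000,000 — fails.
(ii) ≥ 10 yrs in jurisdiction — fails.
(iii) ≤ 7 employees — fails.
So (b) is not satisfied (F OR F OR F).
(1): T AND F → false.
(2) Schedule C activity — not met.
(3) no delinquency — fails.
So Overall is not satisfied (F OR F OR F).
Exception (in enterprise zone) — not satisfied.
Result: main false OR exception false → false.

No — not exempt.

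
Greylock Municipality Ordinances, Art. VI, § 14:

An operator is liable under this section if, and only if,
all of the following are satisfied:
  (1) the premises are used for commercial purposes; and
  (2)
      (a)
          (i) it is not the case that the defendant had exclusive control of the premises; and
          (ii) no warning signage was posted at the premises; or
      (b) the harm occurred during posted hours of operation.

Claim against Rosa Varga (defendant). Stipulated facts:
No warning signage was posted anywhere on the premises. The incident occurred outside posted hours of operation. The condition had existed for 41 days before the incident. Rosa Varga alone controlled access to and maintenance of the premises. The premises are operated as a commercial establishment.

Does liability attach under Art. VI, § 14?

(1) commercial use — met.
(i) not (exclusive control) — not satisfied.
(ii) no signage posted — met.
(a) = F AND T = false.
(b) during posted hours — fails.
(2): F OR F → false.
Overall: T AND F → false.

No — not liable.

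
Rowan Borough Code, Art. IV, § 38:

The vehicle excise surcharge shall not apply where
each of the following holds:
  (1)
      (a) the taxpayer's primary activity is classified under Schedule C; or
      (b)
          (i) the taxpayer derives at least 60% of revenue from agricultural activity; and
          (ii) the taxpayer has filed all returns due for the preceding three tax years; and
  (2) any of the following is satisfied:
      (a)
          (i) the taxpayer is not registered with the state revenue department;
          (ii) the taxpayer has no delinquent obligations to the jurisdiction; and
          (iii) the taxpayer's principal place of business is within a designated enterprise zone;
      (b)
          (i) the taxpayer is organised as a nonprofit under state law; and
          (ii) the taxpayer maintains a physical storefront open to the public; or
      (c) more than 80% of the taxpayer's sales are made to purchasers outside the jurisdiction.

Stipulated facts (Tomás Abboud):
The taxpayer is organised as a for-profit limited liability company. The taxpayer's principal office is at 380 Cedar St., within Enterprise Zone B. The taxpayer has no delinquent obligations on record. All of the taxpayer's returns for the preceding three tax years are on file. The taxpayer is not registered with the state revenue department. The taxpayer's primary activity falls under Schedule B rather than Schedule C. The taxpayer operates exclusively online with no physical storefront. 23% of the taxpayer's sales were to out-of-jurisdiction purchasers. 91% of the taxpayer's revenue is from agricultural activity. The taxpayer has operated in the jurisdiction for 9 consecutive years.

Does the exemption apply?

(a) Schedule C activity — not satisfied.
(i) ≥60% agricultural — holds.
(ii) returns current — met.
So (b) is satisfied (T AND T).
(1) = F OR T = true.
(i) not (state-registered) — satisfied.
(ii) no delinquency — met.
(iii) in enterprise zone — holds.
So (a) is satisfied (T AND T AND T).
(i) nonprofit — not met.
(ii) has storefront — fails.
So (b) is not satisfied (F AND F).
(c) >80% out-of-jur. sales — not met.
(2) = T OR F OR F = true.
So Overall is satisfied (T AND T).

Yes — exempt.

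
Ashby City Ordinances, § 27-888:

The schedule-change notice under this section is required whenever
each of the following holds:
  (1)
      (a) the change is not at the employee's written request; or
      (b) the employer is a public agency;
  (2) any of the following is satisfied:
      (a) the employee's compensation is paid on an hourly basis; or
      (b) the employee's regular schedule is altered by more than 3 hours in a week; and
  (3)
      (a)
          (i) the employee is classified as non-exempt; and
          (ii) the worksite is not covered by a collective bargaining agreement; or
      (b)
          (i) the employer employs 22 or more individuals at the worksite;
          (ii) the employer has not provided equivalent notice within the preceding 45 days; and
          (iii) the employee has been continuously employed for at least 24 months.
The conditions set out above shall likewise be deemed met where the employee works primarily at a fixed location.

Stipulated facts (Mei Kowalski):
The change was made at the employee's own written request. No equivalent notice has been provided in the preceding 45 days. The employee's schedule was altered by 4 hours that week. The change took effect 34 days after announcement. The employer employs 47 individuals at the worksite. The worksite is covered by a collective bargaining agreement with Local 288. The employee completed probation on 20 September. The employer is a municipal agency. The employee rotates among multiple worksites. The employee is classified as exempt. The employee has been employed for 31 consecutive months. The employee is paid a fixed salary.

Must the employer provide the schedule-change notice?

(a) not employee-requested — not satisfied.
(b) public agency — holds.
So (1) is satisfied (F OR T).
(a) hourly-paid — not met.
(b) schedule shift > 3h — satisfied.
(2): F OR T → true.
(i) non-exempt — not met.
(ii) no CBA — not satisfied.
So (a) is not satisfied (F AND F).
(i) ≥ 22 at site — met.
(ii) no recent notice — holds.
(iii) tenure ≥ 24 mo. — holds.
(b): T AND T AND T → true.
(3): F OR T → true.
Overall = T AND T AND T = true.
Exception (fixed location) — not satisfied.
Result: main true OR exception false → true.

Yes — required.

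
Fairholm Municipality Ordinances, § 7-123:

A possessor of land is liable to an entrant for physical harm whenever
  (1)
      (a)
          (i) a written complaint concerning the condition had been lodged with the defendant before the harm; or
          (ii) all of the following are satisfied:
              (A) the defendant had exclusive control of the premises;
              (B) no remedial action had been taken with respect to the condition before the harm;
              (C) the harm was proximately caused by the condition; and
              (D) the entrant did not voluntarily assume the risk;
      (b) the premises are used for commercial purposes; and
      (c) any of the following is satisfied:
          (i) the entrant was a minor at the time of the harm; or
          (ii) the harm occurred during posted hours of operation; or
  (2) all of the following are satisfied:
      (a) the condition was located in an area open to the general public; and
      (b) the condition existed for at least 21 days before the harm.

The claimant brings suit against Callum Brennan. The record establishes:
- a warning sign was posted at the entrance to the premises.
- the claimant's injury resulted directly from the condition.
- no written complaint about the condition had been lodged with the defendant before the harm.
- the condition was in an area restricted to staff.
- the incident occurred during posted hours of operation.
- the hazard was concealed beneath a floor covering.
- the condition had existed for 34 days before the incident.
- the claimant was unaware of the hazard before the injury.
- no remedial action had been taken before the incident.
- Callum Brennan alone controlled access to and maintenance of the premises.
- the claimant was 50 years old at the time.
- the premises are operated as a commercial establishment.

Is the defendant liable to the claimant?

Yes — liable.

(i) complaint lodged — fails.
(A) exclusive control — holds.
(B) no remedial action — holds.
(C) proximate cause — satisfied.
(D) no assumed risk — met.
(ii) = T AND T AND T AND T = true.
So (a) is satisfied (F OR T).
(b) commercial use — met.
(i) entrant a minor — not met.
(ii) during posted hours — met.
(c): F OR T → true.
(1) = T AND T AND T = true.
(a) public area — not satisfied.
(b) condition ≥21 days old — satisfied.
So (2) is not satisfied (F AND T).
So Overall is satisfied (T OR F).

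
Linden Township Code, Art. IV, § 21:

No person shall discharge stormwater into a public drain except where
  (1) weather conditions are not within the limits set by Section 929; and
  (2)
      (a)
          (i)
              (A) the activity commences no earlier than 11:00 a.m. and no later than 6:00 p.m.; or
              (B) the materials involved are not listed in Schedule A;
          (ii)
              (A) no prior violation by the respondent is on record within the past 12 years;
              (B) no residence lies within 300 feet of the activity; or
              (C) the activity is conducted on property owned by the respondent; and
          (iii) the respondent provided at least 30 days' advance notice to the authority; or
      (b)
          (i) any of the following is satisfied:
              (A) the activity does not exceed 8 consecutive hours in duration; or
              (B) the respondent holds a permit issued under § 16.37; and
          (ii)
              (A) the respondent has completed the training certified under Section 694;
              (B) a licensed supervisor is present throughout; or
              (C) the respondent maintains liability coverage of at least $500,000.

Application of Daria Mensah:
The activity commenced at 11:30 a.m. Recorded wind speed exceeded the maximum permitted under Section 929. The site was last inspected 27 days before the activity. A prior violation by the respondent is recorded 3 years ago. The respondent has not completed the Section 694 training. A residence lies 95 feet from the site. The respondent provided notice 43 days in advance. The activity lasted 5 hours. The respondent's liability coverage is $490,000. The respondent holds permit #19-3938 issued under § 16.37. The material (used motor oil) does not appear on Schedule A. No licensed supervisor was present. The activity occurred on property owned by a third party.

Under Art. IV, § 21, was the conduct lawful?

No — unlawful.

(1) not (weather ok) — satisfied.
(A) start within hours — satisfied.
(B) not (Schedule A material) — met.
So (i) is satisfied (T OR T).
(A) no prior violation — not met.
(B) no residence in 300 ft — not satisfied.
(C) own property — not met.
(ii) = F OR F OR F = false.
(iii) ≥30 days' notice — satisfied.
(a): T AND F AND T → false.
(A) ≤ 8 hrs duration — met.
(B) holds permit — holds.
So (i) is satisfied (T OR T).
(A) training certified — not satisfied.
(B) supervisor present — not satisfied.
(C) coverage ≥ $500,000 — fails.
So (ii) is not satisfied (F OR F OR F).
(b) = T AND F = false.
So (2) is not satisfied (F OR F).
Overall = T AND F = false.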